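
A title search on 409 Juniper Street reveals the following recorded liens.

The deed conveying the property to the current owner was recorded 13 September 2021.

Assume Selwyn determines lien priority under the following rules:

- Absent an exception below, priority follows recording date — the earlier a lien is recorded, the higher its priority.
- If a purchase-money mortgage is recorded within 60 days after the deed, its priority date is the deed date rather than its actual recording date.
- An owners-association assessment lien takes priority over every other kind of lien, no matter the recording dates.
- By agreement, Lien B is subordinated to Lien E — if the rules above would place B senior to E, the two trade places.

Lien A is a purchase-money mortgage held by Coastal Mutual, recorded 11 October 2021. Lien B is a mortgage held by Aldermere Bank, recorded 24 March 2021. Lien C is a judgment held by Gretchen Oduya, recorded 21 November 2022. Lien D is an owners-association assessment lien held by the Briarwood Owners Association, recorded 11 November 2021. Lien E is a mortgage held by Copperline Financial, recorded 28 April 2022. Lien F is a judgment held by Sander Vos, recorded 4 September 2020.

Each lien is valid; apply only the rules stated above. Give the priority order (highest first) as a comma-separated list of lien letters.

D, F, E, A, B, C

Effective dates after the stated exceptions: A's effective date is the deed date, 13 September 2021.
D is an owners-association assessment lien and takes priority over every other lien.
Among the remaining liens, by effective date: F (4 September 2020), B (24 March 2021), A (13 September 2021), E (28 April 2022), C (21 November 2022).
B is senior to E before the subordination, so the two trade places.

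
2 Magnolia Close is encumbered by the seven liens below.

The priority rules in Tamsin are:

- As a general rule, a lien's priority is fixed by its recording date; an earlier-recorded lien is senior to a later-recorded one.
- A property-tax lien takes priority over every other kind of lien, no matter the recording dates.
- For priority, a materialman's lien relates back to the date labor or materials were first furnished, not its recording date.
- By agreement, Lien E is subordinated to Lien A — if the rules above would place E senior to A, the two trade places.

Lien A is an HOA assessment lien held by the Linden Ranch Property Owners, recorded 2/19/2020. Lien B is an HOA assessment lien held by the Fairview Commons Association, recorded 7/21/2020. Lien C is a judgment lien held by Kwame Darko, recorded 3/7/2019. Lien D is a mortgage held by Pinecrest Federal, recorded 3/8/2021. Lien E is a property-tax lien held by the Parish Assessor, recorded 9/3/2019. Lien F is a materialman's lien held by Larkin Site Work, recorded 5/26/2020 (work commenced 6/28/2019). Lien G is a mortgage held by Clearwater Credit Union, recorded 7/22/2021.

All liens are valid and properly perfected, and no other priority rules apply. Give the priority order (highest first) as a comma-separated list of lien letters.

Adjusting effective dates: F is treated as recorded 6/28/2019, the work-commencement date.
E is a property-tax lien, so it outranks all other liens regardless of date.
Remaining liens by effective date: C (3/7/2019), F (6/28/2019), A (2/19/2020), B (7/21/2020), D (3/8/2021), G (7/22/2021).
E would otherwise be senior to A, so under the subordination agreement E and A exchange positions.

A, C, F, E, B, D, G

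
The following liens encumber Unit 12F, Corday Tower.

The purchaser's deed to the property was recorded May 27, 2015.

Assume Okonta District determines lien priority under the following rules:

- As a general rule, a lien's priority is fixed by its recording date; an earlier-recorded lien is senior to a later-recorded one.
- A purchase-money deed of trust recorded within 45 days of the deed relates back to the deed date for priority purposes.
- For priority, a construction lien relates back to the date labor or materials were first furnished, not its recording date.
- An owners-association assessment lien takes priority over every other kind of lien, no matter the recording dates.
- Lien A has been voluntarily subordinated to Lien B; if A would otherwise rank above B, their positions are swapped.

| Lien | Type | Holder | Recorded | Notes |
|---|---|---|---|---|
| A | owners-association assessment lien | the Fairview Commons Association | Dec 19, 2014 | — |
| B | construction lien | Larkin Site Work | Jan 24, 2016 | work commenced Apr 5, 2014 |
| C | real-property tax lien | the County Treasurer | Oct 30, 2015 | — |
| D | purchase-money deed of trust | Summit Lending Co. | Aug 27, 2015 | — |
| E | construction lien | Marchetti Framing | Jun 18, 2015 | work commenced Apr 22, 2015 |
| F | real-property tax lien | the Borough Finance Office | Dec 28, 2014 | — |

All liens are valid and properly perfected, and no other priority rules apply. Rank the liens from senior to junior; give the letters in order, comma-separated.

Effective dates: B's effective date is Apr 5, 2014, when work began; D was recorded 92 days after the deed, outside the 45-day window, so it keeps its recording date; E is treated as recorded Apr 22, 2015, the work-commencement date.
A is an owners-association assessment lien and takes priority over every other lien.
The other liens, earliest effective date first: B (Apr 5, 2014), F (Dec 28, 2014), E (Apr 22, 2015), D (Aug 27, 2015), C (Oct 30, 2015).
A is senior to B before the subordination, so the two trade places.

B, A, F, E, D, C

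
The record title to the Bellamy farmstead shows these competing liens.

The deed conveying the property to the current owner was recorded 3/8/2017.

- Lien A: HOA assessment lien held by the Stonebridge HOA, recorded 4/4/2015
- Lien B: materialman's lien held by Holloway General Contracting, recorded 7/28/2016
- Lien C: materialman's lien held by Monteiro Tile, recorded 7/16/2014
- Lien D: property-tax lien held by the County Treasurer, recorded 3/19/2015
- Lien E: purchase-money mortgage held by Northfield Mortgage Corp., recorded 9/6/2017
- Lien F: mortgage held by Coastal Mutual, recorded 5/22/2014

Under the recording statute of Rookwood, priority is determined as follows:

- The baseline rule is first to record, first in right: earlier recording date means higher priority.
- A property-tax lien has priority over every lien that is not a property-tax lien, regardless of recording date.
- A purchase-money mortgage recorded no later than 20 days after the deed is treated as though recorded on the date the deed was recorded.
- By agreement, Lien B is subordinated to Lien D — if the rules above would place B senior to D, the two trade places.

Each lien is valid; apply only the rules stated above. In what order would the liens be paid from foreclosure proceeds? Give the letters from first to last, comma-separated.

Adjusting effective dates: E was recorded 182 days after the deed, outside the 20-day window, so it keeps its recording date.
As a property-tax lien, D is senior to every other lien.
Ordering the rest by effective date: F (5/22/2014), C (7/16/2014), A (4/4/2015), B (7/28/2016), E (9/6/2017).
B already ranks below D; the subordination has no effect.

D, F, C, A, B, E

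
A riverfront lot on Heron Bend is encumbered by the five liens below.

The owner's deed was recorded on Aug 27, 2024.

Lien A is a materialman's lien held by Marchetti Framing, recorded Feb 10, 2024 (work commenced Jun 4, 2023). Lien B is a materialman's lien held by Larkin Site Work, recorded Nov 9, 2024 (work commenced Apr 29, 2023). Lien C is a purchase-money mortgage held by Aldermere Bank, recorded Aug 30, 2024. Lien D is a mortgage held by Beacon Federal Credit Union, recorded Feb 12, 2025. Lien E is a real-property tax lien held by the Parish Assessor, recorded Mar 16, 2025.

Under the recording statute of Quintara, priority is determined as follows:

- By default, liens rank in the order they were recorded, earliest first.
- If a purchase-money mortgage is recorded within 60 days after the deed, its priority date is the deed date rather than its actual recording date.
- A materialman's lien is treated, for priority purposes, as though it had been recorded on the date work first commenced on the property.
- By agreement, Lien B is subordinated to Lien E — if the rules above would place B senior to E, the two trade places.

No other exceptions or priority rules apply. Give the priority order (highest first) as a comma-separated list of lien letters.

E, A, C, D, B

Effective dates after the stated exceptions: A is treated as recorded Jun 4, 2023, the work-commencement date; B relates back to Apr 29, 2023 (work commenced); C relates back to the deed date Aug 27, 2024.
By effective date, earliest first: B (Apr 29, 2023), A (Jun 4, 2023), C (Aug 27, 2024), D (Feb 12, 2025), E (Mar 16, 2025).
The subordination applies — B was senior to E — so B and E swap.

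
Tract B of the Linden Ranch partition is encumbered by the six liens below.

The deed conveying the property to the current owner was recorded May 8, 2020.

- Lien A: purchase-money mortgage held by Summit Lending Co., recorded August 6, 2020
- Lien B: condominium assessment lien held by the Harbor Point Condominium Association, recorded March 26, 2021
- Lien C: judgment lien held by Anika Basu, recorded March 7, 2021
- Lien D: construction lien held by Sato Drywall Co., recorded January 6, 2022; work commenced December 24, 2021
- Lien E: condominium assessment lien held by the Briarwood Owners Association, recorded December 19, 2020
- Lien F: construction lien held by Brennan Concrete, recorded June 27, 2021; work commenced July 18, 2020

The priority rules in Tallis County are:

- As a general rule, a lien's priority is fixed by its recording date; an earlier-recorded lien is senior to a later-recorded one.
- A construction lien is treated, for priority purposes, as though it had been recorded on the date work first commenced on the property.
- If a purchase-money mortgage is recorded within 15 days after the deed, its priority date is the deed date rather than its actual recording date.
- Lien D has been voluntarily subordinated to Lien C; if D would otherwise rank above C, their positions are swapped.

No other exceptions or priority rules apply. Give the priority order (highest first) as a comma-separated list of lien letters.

F, A, E, C, B, D

Effective dates after the stated exceptions: A was recorded 90 days after the deed — beyond 15 days — so no relation-back applies; D's effective date is December 24, 2021, when work began; F is treated as recorded July 18, 2020, the work-commencement date.
By effective date, earliest first: F (July 18, 2020), A (August 6, 2020), E (December 19, 2020), C (March 7, 2021), B (March 26, 2021), D (December 24, 2021).
D already ranks below C; the subordination has no effect.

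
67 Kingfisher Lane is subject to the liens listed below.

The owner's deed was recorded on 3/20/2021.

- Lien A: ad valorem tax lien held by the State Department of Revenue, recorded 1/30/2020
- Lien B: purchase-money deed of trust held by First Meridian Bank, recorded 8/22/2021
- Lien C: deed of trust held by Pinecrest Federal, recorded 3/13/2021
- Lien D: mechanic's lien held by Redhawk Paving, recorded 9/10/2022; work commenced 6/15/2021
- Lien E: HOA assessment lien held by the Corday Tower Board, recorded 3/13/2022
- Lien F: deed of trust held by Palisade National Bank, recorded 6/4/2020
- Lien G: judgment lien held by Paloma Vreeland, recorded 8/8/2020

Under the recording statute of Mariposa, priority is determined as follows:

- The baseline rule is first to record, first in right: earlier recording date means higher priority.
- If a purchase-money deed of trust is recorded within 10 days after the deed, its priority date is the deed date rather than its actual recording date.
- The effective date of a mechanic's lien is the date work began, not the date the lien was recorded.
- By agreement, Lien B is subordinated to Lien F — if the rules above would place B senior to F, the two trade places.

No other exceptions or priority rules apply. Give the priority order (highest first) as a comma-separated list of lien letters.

A, F, G, C, D, B, E

Adjusting effective dates: B was recorded 155 days after the deed — beyond 10 days — so no relation-back applies; D's effective date is 6/15/2021, when work began.
Ordering by effective date: A (1/30/2020), F (6/4/2020), G (8/8/2020), C (3/13/2021), D (6/15/2021), B (8/22/2021), E (3/13/2022).
B is already junior to F, so the subordination agreement changes nothing.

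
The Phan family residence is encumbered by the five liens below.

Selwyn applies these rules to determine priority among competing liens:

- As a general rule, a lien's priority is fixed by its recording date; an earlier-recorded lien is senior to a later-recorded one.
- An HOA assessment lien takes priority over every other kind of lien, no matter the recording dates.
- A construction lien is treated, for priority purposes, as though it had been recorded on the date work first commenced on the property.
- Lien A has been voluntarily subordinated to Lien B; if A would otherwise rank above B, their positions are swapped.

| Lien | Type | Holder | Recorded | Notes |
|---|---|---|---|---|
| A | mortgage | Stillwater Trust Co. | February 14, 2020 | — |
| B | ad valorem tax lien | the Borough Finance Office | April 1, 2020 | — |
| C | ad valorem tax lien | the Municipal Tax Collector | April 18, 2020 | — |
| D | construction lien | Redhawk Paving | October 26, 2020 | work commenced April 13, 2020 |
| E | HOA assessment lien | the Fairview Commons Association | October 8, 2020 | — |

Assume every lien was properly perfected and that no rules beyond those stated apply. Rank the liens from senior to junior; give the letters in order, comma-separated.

E, B, A, D, C

First, effective dates: D's effective date is April 13, 2020, when work began.
E is an HOA assessment lien, so it outranks all other liens regardless of date.
Ordering the rest by effective date: A (February 14, 2020), B (April 1, 2020), D (April 13, 2020), C (April 18, 2020).
The subordination applies — A was senior to B — so A and B swap.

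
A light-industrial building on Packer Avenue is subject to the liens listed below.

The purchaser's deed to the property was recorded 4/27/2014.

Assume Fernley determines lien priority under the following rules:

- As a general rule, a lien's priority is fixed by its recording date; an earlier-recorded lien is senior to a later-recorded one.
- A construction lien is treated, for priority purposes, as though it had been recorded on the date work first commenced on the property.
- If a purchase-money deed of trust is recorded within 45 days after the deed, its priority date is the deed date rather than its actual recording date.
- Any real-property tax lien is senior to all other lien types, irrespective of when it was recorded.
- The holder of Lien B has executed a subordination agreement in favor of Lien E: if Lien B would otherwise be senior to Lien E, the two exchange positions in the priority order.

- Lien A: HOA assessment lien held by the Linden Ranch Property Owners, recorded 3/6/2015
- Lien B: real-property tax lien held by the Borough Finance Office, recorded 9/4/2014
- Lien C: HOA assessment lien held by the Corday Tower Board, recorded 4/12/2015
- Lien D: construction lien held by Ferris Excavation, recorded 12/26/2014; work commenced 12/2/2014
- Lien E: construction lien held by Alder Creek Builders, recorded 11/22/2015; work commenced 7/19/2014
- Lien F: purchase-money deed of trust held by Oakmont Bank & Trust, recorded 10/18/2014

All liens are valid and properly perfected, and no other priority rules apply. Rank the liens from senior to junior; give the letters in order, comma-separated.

E, B, F, D, A, C

First, effective dates: D is treated as recorded 12/2/2014, the work-commencement date; E's effective date is 7/19/2014, when work began; F was recorded 174 days after the deed, outside the 45-day window, so it keeps its recording date.
As a real-property tax lien, B is senior to every other lien.
Ordering the rest by effective date: E (7/19/2014), F (10/18/2014), D (12/2/2014), A (3/6/2015), C (4/12/2015).
The subordination applies — B was senior to E — so B and E swap.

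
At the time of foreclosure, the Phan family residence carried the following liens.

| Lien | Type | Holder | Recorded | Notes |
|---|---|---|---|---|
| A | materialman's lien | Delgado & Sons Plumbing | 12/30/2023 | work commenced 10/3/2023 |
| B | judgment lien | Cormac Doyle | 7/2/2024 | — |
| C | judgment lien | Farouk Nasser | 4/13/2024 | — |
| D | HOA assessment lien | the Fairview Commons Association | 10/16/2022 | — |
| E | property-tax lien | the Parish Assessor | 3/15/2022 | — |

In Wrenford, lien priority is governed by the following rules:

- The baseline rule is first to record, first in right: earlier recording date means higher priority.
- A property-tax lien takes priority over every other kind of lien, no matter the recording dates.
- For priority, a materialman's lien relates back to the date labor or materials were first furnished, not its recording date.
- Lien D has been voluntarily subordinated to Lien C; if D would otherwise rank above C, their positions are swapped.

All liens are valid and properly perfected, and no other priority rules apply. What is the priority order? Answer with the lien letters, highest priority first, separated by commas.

E, C, A, D, B

Effective dates after the stated exceptions: A relates back to 10/3/2023 (work commenced).
E is a property-tax lien, so it outranks all other liens regardless of date.
Among the remaining liens, by effective date: D (10/16/2022), A (10/3/2023), C (4/13/2024), B (7/2/2024).
D is senior to C before the subordination, so the two trade places.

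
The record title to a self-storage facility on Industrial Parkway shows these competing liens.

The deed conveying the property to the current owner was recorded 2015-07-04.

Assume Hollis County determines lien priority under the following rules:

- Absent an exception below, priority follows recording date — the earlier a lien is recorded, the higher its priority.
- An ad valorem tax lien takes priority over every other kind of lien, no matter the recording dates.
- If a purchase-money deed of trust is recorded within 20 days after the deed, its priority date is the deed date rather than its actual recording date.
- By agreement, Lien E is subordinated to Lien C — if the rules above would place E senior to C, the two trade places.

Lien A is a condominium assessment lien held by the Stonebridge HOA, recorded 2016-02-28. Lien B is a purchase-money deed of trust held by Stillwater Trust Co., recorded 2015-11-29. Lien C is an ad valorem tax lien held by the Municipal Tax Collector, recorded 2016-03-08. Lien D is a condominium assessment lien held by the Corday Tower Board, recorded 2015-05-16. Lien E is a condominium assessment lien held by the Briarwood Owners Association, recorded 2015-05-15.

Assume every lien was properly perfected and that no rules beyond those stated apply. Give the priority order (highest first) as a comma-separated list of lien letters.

C, E, D, B, A

Adjusting effective dates: B missed the 20-day window (148 days after the deed), so its recording date stands.
C, as an ad valorem tax lien, has superpriority and ranks first.
The other liens, earliest effective date first: E (2015-05-15), D (2015-05-16), B (2015-11-29), A (2016-02-28).
E is already junior to C, so the subordination agreement changes nothing.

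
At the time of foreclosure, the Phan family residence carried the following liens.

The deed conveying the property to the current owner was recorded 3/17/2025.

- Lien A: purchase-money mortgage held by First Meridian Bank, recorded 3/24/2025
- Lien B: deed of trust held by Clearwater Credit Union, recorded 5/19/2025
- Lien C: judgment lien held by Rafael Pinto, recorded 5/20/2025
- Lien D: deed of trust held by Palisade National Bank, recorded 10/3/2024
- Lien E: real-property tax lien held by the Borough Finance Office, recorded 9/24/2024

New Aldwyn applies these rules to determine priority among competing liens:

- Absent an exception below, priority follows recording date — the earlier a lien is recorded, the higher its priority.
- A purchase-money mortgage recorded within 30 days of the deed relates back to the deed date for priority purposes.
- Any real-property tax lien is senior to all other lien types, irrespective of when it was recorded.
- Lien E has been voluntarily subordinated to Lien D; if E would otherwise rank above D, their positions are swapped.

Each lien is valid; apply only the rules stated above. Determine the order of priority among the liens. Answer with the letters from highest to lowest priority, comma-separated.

First, effective dates: A was recorded within the 30-day window, so its effective date is the deed date 3/17/2025.
As a real-property tax lien, E is senior to every other lien.
The other liens, earliest effective date first: D (10/3/2024), A (3/17/2025), B (5/19/2025), C (5/20/2025).
Because E would otherwise rank above D, the subordination swaps them.

D, E, A, B, C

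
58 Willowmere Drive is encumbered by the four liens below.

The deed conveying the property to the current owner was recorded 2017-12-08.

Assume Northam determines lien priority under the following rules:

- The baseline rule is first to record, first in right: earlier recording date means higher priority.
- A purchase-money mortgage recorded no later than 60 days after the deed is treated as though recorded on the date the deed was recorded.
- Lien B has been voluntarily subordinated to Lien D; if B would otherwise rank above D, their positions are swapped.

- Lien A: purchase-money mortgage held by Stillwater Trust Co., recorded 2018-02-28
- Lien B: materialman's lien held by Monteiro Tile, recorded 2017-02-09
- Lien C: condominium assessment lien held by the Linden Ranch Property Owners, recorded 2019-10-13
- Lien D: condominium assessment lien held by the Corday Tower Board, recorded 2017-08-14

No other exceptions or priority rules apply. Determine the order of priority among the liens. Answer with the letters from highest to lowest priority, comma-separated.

D, B, A, C

Effective dates: A missed the 60-day window (82 days after the deed), so its recording date stands.
Sorted by effective date: B (2017-02-09), D (2017-08-14), A (2018-02-28), C (2019-10-13).
Because B would otherwise rank above D, the subordination swaps them.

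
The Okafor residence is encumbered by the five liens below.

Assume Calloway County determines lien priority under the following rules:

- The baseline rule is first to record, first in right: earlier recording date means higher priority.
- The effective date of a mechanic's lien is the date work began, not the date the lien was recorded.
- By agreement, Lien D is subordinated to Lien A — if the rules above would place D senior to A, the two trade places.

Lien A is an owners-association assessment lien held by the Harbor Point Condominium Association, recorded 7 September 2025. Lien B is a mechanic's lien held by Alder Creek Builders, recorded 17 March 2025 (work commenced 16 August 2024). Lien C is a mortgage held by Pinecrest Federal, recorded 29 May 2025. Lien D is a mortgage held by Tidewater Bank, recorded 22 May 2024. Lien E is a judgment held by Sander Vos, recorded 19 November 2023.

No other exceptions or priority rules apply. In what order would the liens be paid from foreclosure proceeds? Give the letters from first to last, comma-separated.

Adjusting effective dates: B is treated as recorded 16 August 2024, the work-commencement date.
By effective date: E (19 November 2023), D (22 May 2024), B (16 August 2024), C (29 May 2025), A (7 September 2025).
The subordination applies — D was senior to A — so D and A swap.

E, A, B, C, D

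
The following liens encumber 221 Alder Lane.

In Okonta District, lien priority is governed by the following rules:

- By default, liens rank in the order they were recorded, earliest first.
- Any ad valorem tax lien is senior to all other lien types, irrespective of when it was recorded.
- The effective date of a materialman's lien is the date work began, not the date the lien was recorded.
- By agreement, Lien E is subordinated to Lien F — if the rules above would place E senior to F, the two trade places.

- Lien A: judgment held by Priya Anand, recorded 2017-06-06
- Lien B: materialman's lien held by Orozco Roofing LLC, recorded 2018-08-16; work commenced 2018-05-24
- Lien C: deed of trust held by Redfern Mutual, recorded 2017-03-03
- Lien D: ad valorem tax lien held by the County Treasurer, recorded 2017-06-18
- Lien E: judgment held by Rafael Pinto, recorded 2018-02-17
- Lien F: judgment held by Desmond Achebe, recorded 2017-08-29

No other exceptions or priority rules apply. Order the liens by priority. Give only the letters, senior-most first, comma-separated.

D, C, A, F, E, B

Adjusting effective dates: B's effective date is 2018-05-24, when work began.
D is an ad valorem tax lien, so it outranks all other liens regardless of date.
Among the remaining liens, by effective date: C (2017-03-03), A (2017-06-06), F (2017-08-29), E (2018-02-17), B (2018-05-24).
E is already junior to F, so the subordination agreement changes nothing.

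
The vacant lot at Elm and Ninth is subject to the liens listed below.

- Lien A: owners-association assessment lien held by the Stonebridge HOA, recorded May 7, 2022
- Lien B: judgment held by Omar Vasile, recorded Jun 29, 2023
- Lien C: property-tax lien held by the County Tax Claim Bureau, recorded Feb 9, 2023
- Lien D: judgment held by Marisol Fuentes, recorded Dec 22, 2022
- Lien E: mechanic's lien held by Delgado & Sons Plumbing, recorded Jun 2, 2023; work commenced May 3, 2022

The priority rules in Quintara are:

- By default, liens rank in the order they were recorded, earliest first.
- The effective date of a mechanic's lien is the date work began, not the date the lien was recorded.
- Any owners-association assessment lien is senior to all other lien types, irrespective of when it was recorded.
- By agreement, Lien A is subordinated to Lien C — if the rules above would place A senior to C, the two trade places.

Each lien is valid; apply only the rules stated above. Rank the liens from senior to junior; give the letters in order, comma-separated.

First, effective dates: E's effective date is May 3, 2022, when work began.
As an owners-association assessment lien, A is senior to every other lien.
Among the remaining liens, by effective date: E (May 3, 2022), D (Dec 22, 2022), C (Feb 9, 2023), B (Jun 29, 2023).
A would otherwise be senior to C, so under the subordination agreement A and C exchange positions.

C, E, D, A, B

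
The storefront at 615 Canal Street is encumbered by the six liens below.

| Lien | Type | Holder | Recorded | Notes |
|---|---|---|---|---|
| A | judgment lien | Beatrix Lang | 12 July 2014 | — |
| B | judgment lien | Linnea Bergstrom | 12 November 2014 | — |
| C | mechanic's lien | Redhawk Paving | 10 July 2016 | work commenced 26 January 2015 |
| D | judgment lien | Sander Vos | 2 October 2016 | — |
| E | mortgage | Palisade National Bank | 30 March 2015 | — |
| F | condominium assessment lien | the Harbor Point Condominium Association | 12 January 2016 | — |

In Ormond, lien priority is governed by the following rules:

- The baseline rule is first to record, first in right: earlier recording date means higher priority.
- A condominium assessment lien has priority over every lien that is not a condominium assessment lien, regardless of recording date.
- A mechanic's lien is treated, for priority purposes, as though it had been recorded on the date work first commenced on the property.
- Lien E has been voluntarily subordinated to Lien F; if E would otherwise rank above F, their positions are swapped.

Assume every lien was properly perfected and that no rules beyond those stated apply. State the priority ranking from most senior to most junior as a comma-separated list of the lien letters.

F, A, B, C, E, D

Effective dates: C's effective date is 26 January 2015, when work began.
F is a condominium assessment lien and takes priority over every other lien.
The other liens, earliest effective date first: A (12 July 2014), B (12 November 2014), C (26 January 2015), E (30 March 2015), D (2 October 2016).
Since E is not senior to F, the subordination leaves the order unchanged.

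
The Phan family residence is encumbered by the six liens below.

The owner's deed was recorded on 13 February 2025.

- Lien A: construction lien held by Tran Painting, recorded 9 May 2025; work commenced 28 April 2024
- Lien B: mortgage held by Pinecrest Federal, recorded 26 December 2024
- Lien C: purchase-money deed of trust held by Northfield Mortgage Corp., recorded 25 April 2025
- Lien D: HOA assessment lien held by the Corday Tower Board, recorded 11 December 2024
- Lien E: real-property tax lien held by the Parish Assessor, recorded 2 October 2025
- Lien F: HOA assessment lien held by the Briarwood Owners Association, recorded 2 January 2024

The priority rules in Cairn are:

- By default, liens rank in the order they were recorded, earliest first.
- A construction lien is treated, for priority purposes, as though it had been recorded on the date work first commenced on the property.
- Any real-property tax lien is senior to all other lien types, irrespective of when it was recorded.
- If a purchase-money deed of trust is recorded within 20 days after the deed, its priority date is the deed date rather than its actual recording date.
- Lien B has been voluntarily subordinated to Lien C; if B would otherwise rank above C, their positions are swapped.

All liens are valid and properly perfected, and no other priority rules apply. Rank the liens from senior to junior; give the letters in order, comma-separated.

Adjusting effective dates: A is treated as recorded 28 April 2024, the work-commencement date; C missed the 20-day window (71 days after the deed), so its recording date stands.
E is a real-property tax lien, so it outranks all other liens regardless of date.
Ordering the rest by effective date: F (2 January 2024), A (28 April 2024), D (11 December 2024), B (26 December 2024), C (25 April 2025).
Because B would otherwise rank above C, the subordination swaps them.

E, F, A, D, C, B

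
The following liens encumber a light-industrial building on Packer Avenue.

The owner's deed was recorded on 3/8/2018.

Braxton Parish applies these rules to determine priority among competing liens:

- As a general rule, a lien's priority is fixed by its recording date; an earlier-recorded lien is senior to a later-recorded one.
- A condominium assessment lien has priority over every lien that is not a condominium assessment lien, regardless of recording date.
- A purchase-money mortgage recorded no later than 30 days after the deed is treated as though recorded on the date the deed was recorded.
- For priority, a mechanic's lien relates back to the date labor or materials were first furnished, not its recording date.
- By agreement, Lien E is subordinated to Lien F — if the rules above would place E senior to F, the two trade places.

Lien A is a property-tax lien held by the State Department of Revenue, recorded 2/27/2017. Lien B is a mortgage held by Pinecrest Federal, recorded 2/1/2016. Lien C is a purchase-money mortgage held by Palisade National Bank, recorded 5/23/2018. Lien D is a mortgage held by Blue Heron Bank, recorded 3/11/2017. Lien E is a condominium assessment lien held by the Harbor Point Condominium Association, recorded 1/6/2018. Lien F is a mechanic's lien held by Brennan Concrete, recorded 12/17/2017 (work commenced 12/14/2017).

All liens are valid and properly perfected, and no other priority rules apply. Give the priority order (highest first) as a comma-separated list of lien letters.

Effective dates: C missed the 30-day window (76 days after the deed), so its recording date stands; F is treated as recorded 12/14/2017, the work-commencement date.
As a condominium assessment lien, E is senior to every other lien.
Among the remaining liens, by effective date: B (2/1/2016), A (2/27/2017), D (3/11/2017), F (12/14/2017), C (5/23/2018).
Because E would otherwise rank above F, the subordination swaps them.

F, B, A, D, E, C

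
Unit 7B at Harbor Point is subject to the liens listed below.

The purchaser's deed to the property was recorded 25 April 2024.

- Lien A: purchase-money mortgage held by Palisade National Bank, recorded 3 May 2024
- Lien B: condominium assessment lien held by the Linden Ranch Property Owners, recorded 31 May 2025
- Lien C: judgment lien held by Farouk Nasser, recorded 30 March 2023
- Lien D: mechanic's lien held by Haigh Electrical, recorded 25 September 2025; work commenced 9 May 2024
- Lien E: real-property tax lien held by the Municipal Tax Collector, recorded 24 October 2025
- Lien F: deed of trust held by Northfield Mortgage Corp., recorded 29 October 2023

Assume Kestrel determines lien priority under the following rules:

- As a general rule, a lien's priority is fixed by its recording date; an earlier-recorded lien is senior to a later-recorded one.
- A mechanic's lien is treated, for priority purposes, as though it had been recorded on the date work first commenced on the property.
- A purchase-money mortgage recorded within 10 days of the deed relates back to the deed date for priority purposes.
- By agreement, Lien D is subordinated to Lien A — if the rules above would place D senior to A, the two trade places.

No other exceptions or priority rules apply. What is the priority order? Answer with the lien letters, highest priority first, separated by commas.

Adjusting effective dates: A relates back to the deed date 25 April 2024; D is treated as recorded 9 May 2024, the work-commencement date.
Ordering by effective date: C (30 March 2023), F (29 October 2023), A (25 April 2024), D (9 May 2024), B (31 May 2025), E (24 October 2025).
Since D is not senior to A, the subordination leaves the order unchanged.

C, F, A, D, B, E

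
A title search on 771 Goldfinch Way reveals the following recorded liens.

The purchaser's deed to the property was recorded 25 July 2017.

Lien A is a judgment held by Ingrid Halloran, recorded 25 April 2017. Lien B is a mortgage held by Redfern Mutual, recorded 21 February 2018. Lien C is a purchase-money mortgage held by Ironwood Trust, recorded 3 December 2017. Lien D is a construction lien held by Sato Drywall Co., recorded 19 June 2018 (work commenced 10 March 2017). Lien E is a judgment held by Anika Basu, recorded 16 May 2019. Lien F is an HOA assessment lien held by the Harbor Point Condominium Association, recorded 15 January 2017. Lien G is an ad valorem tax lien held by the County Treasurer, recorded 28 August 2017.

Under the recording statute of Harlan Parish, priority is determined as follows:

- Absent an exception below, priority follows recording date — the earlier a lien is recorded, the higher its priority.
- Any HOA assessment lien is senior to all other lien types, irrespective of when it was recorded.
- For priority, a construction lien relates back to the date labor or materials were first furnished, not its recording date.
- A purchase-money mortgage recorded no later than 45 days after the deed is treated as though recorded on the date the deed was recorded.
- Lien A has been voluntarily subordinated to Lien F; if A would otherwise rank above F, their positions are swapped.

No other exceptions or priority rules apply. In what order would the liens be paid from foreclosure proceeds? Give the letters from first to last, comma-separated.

F, D, A, G, C, B, E

First, effective dates: C was recorded 131 days after the deed — beyond 45 days — so no relation-back applies; D is treated as recorded 10 March 2017, the work-commencement date.
F is an HOA assessment lien and takes priority over every other lien.
Among the remaining liens, by effective date: D (10 March 2017), A (25 April 2017), G (28 August 2017), C (3 December 2017), B (21 February 2018), E (16 May 2019).
A is already junior to F, so the subordination agreement changes nothing.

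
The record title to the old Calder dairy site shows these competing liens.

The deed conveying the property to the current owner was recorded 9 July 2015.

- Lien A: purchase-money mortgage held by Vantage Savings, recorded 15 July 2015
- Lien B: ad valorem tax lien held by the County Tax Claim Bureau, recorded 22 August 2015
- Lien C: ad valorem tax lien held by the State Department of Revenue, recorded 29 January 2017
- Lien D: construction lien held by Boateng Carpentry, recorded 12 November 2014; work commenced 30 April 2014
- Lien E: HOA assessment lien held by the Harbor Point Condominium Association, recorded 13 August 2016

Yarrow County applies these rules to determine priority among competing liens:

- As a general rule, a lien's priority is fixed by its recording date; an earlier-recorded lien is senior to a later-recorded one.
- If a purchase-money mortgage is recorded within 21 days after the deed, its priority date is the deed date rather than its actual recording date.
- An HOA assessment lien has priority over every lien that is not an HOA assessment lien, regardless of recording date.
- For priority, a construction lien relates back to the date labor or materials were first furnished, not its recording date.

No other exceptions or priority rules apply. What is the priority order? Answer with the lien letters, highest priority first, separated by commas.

E, D, A, B, C

Effective dates: A was recorded within the 21-day window, so its effective date is the deed date 9 July 2015; D's effective date is 30 April 2014, when work began.
E, as an HOA assessment lien, has superpriority and ranks first.
The other liens, earliest effective date first: D (30 April 2014), A (9 July 2015), B (22 August 2015), C (29 January 2017).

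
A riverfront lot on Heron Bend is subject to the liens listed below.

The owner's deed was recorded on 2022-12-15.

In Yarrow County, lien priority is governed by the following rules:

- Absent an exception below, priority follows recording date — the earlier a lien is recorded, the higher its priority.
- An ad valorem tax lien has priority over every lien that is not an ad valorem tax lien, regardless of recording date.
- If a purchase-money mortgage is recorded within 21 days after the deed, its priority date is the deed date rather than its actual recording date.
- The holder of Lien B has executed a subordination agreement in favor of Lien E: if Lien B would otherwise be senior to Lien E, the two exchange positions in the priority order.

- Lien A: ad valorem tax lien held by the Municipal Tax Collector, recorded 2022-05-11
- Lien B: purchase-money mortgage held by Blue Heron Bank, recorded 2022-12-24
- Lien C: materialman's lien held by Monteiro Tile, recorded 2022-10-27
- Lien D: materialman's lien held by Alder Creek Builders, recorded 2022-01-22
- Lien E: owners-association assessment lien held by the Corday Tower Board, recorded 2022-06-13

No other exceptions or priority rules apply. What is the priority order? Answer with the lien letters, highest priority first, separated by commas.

A, D, E, C, B

Adjusting effective dates: B's effective date is the deed date, 2022-12-15.
A, as an ad valorem tax lien, has superpriority and ranks first.
Ordering the rest by effective date: D (2022-01-22), E (2022-06-13), C (2022-10-27), B (2022-12-15).
Since B is not senior to E, the subordination leaves the order unchanged.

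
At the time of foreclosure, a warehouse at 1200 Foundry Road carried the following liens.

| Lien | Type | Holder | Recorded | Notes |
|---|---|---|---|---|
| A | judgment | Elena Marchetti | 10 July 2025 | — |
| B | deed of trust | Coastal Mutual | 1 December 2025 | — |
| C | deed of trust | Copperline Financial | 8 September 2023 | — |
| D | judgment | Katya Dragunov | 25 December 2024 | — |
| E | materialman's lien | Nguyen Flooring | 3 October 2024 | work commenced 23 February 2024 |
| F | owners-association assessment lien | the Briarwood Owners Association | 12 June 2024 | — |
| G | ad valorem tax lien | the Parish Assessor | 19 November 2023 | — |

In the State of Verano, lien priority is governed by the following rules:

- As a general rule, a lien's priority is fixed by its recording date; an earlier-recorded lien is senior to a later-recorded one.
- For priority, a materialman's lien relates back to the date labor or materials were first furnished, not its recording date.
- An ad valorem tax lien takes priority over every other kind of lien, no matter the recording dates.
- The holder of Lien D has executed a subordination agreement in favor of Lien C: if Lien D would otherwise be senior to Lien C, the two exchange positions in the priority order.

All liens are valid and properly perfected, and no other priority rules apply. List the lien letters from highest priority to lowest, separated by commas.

G, C, E, F, D, A, B

Effective dates: E is treated as recorded 23 February 2024, the work-commencement date.
As an ad valorem tax lien, G is senior to every other lien.
Remaining liens by effective date: C (8 September 2023), E (23 February 2024), F (12 June 2024), D (25 December 2024), A (10 July 2025), B (1 December 2025).
D already ranks below C; the subordination has no effect.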